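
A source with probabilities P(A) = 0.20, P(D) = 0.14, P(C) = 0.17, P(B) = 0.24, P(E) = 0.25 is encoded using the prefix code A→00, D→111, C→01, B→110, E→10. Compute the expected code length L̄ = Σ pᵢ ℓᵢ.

L̄ = Σ pᵢ·ℓᵢ = 0.20·2 + 0.14·3 + 0.17·2 + 0.24·3 + 0.25·2 = 2.38 bits/symbol.

2.38 bits/symbol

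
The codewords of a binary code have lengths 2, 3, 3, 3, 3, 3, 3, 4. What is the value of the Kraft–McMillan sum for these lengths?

With common denominator 2^4 = 16: Σ 2^(−ℓᵢ) = 4/16 + 2/16 + 2/16 + 2/16 + 2/16 + 2/16 + 2/16 + 1/16 = 17/16 = 1.0625.

1.0625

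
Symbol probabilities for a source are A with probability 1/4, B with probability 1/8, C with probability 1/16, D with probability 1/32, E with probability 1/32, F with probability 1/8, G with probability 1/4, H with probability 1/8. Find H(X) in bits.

2.6875 bits

Each probability is a power of 1/2, so log₂(1/p) is an integer.
H = Σ p·log₂(1/p) = 1/4·2 + 1/8·3 + 1/16·4 + 1/32·5 + 1/32·5 + 1/8·3 + 1/4·2 + 1/8·3 = 2.6875 bits.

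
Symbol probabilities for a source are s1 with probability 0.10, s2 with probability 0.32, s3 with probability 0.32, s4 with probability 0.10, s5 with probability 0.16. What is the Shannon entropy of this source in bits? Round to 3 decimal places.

2.139 bits

H = −Σ pᵢ log₂ pᵢ.
−0.10·log₂(0.10) = 0.3322
−0.32·log₂(0.32) = 0.5260
−0.32·log₂(0.32) = 0.5260
−0.10·log₂(0.10) = 0.3322
−0.16·log₂(0.16) = 0.4230
Sum ≈ 2.1395 → 2.139 bits.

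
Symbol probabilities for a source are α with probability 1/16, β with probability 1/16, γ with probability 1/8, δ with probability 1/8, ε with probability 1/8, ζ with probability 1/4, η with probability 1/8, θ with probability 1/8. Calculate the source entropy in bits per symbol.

Each probability is a power of 1/2, so log₂(1/p) is an integer.
H = Σ p·log₂(1/p) = 1/16·4 + 1/16·4 + 1/8·3 + 1/8·3 + 1/8·3 + 1/4·2 + 1/8·3 + 1/8·3 = 2.875 bits.

2.875 bits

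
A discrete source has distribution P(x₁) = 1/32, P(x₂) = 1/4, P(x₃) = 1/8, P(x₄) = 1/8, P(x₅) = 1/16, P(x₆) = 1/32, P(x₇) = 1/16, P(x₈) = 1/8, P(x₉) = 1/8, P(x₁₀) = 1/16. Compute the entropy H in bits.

3.0625 bits

Each probability is a power of 1/2, so log₂(1/p) is an integer.
H = Σ p·log₂(1/p) = 1/32·5 + 1/4·2 + 1/8·3 + 1/8·3 + 1/16·4 + 1/32·5 + 1/16·4 + 1/8·3 + 1/8·3 + 1/16·4 = 3.0625 bits.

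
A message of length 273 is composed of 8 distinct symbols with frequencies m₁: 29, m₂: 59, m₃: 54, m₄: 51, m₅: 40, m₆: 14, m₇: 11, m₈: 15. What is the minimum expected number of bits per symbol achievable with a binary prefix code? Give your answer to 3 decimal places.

2.824 bits/symbol

Probabilities are the counts divided by 273.
Repeatedly combine the two least-probable nodes; the expected code length is the sum of the merged weights.
merge 11/273 + 2/39 → 25/273
merge 5/91 + 25/273 → 40/273
merge 29/273 + 40/273 → 23/91
merge 40/273 + 17/91 → 1/3
merge 18/91 + 59/273 → 113/273
merge 23/91 + 1/3 → 160/273
merge 113/273 + 160/273 → 1
L = 25/273 + 40/273 + 23/91 + 1/3 + 113/273 + 160/273 + 1 = 257/91 ≈ 2.824 bits/symbol.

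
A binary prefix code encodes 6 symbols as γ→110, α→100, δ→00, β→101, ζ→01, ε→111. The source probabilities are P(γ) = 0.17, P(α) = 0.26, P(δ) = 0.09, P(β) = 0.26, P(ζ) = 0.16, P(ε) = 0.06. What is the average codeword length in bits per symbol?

L̄ = Σ pᵢ·ℓᵢ = 0.17·3 + 0.26·3 + 0.09·2 + 0.26·3 + 0.16·2 + 0.06·3 = 2.75 bits/symbol.

2.75 bits/symbol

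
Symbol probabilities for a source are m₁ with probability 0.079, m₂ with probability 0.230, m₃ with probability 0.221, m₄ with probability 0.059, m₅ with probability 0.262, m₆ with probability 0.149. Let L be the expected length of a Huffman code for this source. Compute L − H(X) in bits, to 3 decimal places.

Entropy H = −Σ p log₂ p ≈ 2.4147 bits.
Huffman merges: 59/1000+79/1000→69/500; 69/500+149/1000→287/1000; 221/1000+23/100→451/1000; 131/500+287/1000→549/1000; 451/1000+549/1000→1. L = 97/40 ≈ 2.4250.
L − H = 2.4250 − 2.4147 = 0.010 bits.

0.010 bits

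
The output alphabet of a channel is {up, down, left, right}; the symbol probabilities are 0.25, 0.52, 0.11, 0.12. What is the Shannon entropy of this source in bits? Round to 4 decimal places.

H = −Σ pᵢ log₂ pᵢ.
−0.25·log₂(0.25) = 0.5000
−0.52·log₂(0.52) = 0.4906
−0.11·log₂(0.11) = 0.3503
−0.12·log₂(0.12) = 0.3671
Sum ≈ 1.7079 → 1.7079 bits.

1.7079 bits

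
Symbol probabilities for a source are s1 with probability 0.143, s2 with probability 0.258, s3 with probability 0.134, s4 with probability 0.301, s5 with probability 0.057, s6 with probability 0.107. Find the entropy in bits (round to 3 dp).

H = −Σ pᵢ log₂ pᵢ.
−0.143·log₂(0.143) = 0.4012
−0.258·log₂(0.258) = 0.5043
−0.134·log₂(0.134) = 0.3886
−0.301·log₂(0.301) = 0.5214
−0.057·log₂(0.057) = 0.2356
−0.107·log₂(0.107) = 0.3450
Sum ≈ 2.3960 → 2.396 bits.

2.396 bits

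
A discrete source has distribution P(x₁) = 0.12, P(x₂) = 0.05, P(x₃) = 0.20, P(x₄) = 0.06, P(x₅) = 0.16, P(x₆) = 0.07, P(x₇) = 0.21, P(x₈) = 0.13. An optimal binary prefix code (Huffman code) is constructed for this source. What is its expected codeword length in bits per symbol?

Repeatedly combine the two least-probable nodes; the expected code length is the sum of the merged weights.
merge 1/20 + 3/50 → 11/100
merge 7/100 + 11/100 → 9/50
merge 3/25 + 13/100 → 1/4
merge 4/25 + 9/50 → 17/50
merge 1/5 + 21/100 → 41/100
merge 1/4 + 17/50 → 59/100
merge 41/100 + 59/100 → 1
L = 11/100 + 9/50 + 1/4 + 17/50 + 41/100 + 59/100 + 1 = 72/25 = 2.88 bits/symbol.

2.88 bits/symbol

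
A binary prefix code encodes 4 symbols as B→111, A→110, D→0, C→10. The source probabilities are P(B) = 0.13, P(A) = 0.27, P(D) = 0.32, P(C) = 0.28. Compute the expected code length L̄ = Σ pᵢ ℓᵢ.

L̄ = Σ pᵢ·ℓᵢ = 0.13·3 + 0.27·3 + 0.32·1 + 0.28·2 = 2.08 bits/symbol.

2.08 bits/symbol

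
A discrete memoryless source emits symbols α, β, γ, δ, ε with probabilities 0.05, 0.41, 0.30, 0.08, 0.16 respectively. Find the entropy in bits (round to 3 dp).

H = −Σ pᵢ log₂ pᵢ.
−0.05·log₂(0.05) = 0.2161
−0.41·log₂(0.41) = 0.5274
−0.30·log₂(0.30) = 0.5211
−0.08·log₂(0.08) = 0.2915
−0.16·log₂(0.16) = 0.4230
Sum ≈ 1.9791 → 1.979 bits.

1.979 bits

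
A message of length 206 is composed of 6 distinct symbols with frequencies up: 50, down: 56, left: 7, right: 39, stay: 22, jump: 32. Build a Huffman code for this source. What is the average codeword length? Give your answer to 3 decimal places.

Probabilities are the counts divided by 206.
Repeatedly combine the two least-probable nodes; the expected code length is the sum of the merged weights.
merge 7/206 + 11/103 → 29/206
merge 29/206 + 16/103 → 61/206
merge 39/206 + 25/103 → 89/206
merge 28/103 + 61/206 → 117/206
merge 89/206 + 117/206 → 1
L = 29/206 + 61/206 + 89/206 + 117/206 + 1 = 251/103 ≈ 2.437 bits/symbol.

2.437 bits/symbol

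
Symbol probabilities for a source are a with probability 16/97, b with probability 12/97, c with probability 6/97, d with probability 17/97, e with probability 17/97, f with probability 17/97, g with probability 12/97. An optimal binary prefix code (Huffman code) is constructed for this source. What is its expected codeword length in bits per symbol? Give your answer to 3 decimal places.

Repeatedly combine the two least-probable nodes; the expected code length is the sum of the merged weights.
merge 6/97 + 12/97 → 18/97
merge 12/97 + 16/97 → 28/97
merge 17/97 + 17/97 → 34/97
merge 17/97 + 18/97 → 35/97
merge 28/97 + 34/97 → 62/97
merge 35/97 + 62/97 → 1
L = 18/97 + 28/97 + 34/97 + 35/97 + 62/97 + 1 = 274/97 ≈ 2.825 bits/symbol.

2.825 bits/symbol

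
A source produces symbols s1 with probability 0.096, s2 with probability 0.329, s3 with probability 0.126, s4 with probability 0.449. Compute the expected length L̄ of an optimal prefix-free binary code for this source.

Repeatedly combine the two least-probable nodes; the expected code length is the sum of the merged weights.
merge 12/125 + 63/500 → 111/500
merge 111/500 + 329/1000 → 551/1000
merge 449/1000 + 551/1000 → 1
L = 111/500 + 551/1000 + 1 = 1773/1000 = 1.773 bits/symbol.

1.773 bits/symbol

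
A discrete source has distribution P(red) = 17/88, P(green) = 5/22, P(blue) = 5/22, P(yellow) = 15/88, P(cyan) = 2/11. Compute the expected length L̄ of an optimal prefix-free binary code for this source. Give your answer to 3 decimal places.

Repeatedly combine the two least-probable nodes; the expected code length is the sum of the merged weights.
merge 15/88 + 2/11 → 31/88
merge 17/88 + 5/22 → 37/88
merge 5/22 + 31/88 → 51/88
merge 37/88 + 51/88 → 1
L = 31/88 + 37/88 + 51/88 + 1 = 207/88 ≈ 2.352 bits/symbol.

2.352 bits/symbol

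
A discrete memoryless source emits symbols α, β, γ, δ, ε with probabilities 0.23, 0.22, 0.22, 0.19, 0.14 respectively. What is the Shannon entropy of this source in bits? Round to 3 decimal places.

2.301 bits

H = −Σ pᵢ log₂ pᵢ.
−0.23·log₂(0.23) = 0.4877
−0.22·log₂(0.22) = 0.4806
−0.22·log₂(0.22) = 0.4806
−0.19·log₂(0.19) = 0.4552
−0.14·log₂(0.14) = 0.3971
Sum ≈ 2.3012 → 2.301 bits.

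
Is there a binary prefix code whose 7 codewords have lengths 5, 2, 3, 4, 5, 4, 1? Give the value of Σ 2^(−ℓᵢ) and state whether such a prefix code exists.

With common denominator 2^5 = 32: Σ 2^(−ℓᵢ) = 1/32 + 8/32 + 4/32 + 2/32 + 1/32 + 2/32 + 16/32 = 34/32 = 1.0625.
Kraft's inequality requires Σ ≤ 1; here Σ = 1.0625 > 1, so no such prefix code exists.

1.0625; no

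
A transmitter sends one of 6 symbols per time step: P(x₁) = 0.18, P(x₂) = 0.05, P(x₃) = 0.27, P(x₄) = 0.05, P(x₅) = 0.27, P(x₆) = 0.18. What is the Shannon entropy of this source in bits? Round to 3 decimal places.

2.343 bits

H = −Σ pᵢ log₂ pᵢ.
−0.18·log₂(0.18) = 0.4453
−0.05·log₂(0.05) = 0.2161
−0.27·log₂(0.27) = 0.5100
−0.05·log₂(0.05) = 0.2161
−0.27·log₂(0.27) = 0.5100
−0.18·log₂(0.18) = 0.4453
Sum ≈ 2.3429 → 2.343 bits.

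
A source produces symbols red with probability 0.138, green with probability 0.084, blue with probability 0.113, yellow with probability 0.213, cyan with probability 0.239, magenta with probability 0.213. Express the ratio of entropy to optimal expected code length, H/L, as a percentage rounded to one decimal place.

98.5%

Entropy H = −Σ p log₂ p ≈ 2.4939 bits.
Huffman merges: 21/250+113/1000→197/1000; 69/500+197/1000→67/200; 213/1000+213/1000→213/500; 239/1000+67/200→287/500; 213/500+287/500→1. L = 633/250 ≈ 2.5320.
Efficiency = H/L = 2.4939/2.5320 = 98.5%.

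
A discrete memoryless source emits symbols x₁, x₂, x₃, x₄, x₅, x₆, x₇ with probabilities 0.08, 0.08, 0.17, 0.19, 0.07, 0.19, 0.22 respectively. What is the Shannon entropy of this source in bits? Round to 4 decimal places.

2.6772 bits

H = −Σ pᵢ log₂ pᵢ.
−0.08·log₂(0.08) = 0.2915
−0.08·log₂(0.08) = 0.2915
−0.17·log₂(0.17) = 0.4346
−0.19·log₂(0.19) = 0.4552
−0.07·log₂(0.07) = 0.2686
−0.19·log₂(0.19) = 0.4552
−0.22·log₂(0.22) = 0.4806
Sum ≈ 2.6772 → 2.6772 bits.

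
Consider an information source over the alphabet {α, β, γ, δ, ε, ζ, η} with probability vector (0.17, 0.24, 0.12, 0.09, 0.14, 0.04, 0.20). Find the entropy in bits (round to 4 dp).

H = −Σ pᵢ log₂ pᵢ.
−0.17·log₂(0.17) = 0.4346
−0.24·log₂(0.24) = 0.4941
−0.12·log₂(0.12) = 0.3671
−0.09·log₂(0.09) = 0.3127
−0.14·log₂(0.14) = 0.3971
−0.04·log₂(0.04) = 0.1858
−0.20·log₂(0.20) = 0.4644
Sum ≈ 2.6557 → 2.6557 bits.

2.6557 bits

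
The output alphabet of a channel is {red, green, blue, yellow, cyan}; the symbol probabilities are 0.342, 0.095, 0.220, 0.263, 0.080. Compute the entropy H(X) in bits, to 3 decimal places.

2.131 bits

H = −Σ pᵢ log₂ pᵢ.
−0.342·log₂(0.342) = 0.5294
−0.095·log₂(0.095) = 0.3226
−0.220·log₂(0.220) = 0.4806
−0.263·log₂(0.263) = 0.5068
−0.080·log₂(0.080) = 0.2915
Sum ≈ 2.1309 → 2.131 bits.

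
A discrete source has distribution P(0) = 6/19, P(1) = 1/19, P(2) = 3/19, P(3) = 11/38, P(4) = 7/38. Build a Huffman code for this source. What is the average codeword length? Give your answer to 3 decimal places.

2.211 bits/symbol

Repeatedly combine the two least-probable nodes; the expected code length is the sum of the merged weights.
merge 1/19 + 3/19 → 4/19
merge 7/38 + 4/19 → 15/38
merge 11/38 + 6/19 → 23/38
merge 15/38 + 23/38 → 1
L = 4/19 + 15/38 + 23/38 + 1 = 42/19 ≈ 2.211 bits/symbol.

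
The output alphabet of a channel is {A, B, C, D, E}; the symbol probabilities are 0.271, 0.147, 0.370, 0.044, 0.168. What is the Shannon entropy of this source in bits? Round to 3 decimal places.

2.078 bits

H = −Σ pᵢ log₂ pᵢ.
−0.271·log₂(0.271) = 0.5105
−0.147·log₂(0.147) = 0.4066
−0.370·log₂(0.370) = 0.5307
−0.044·log₂(0.044) = 0.1983
−0.168·log₂(0.168) = 0.4323
Sum ≈ 2.0784 → 2.078 bits.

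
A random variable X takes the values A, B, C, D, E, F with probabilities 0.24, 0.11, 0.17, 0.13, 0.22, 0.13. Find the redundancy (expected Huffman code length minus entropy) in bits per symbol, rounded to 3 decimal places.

Entropy H = −Σ p log₂ p ≈ 2.5249 bits.
Huffman merges: 11/100+13/100→6/25; 13/100+17/100→3/10; 11/50+6/25→23/50; 6/25+3/10→27/50; 23/50+27/50→1. L = 127/50 ≈ 2.5400.
L − H = 2.5400 − 2.5249 = 0.015 bits.

0.015 bits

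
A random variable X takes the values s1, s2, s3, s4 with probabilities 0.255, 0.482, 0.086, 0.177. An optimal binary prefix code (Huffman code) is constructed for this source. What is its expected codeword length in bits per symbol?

1.781 bits/symbol

Repeatedly combine the two least-probable nodes; the expected code length is the sum of the merged weights.
merge 43/500 + 177/1000 → 263/1000
merge 51/200 + 263/1000 → 259/500
merge 241/500 + 259/500 → 1
L = 263/1000 + 259/500 + 1 = 1781/1000 = 1.781 bits/symbol.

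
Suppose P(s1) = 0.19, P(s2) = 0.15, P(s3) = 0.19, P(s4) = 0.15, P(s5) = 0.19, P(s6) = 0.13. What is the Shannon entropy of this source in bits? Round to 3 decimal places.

H = −Σ pᵢ log₂ pᵢ.
−0.19·log₂(0.19) = 0.4552
−0.15·log₂(0.15) = 0.4105
−0.19·log₂(0.19) = 0.4552
−0.15·log₂(0.15) = 0.4105
−0.19·log₂(0.19) = 0.4552
−0.13·log₂(0.13) = 0.3826
Sum ≈ 2.5694 → 2.569 bits.

2.569 bits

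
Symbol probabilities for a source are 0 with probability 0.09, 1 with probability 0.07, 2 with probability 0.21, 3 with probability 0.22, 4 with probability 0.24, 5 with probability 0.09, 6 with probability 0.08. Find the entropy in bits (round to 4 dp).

H = −Σ pᵢ log₂ pᵢ.
−0.09·log₂(0.09) = 0.3127
−0.07·log₂(0.07) = 0.2686
−0.21·log₂(0.21) = 0.4728
−0.22·log₂(0.22) = 0.4806
−0.24·log₂(0.24) = 0.4941
−0.09·log₂(0.09) = 0.3127
−0.08·log₂(0.08) = 0.2915
Sum ≈ 2.6329 → 2.6329 bits.

2.6329 bits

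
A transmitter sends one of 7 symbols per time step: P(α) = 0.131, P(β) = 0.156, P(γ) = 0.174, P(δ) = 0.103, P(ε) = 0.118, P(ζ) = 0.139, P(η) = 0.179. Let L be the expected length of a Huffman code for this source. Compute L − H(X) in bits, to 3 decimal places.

Entropy H = −Σ p log₂ p ≈ 2.7828 bits.
Huffman merges: 103/1000+59/500→221/1000; 131/1000+139/1000→27/100; 39/250+87/500→33/100; 179/1000+221/1000→2/5; 27/100+33/100→3/5; 2/5+3/5→1. L = 2821/1000 ≈ 2.8210.
L − H = 2.8210 − 2.7828 = 0.038 bits.

0.038 bits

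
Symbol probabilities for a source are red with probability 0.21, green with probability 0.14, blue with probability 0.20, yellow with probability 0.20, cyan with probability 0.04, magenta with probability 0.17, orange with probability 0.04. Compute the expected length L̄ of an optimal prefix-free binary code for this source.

2.67 bits/symbol

Repeatedly combine the two least-probable nodes; the expected code length is the sum of the merged weights.
merge 1/25 + 1/25 → 2/25
merge 2/25 + 7/50 → 11/50
merge 17/100 + 1/5 → 37/100
merge 1/5 + 21/100 → 41/100
merge 11/50 + 37/100 → 59/100
merge 41/100 + 59/100 → 1
L = 2/25 + 11/50 + 37/100 + 41/100 + 59/100 + 1 = 267/100 = 2.67 bits/symbol.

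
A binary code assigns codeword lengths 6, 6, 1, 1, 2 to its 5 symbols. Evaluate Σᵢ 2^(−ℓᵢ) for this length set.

With common denominator 2^6 = 64: Σ 2^(−ℓᵢ) = 1/64 + 1/64 + 32/64 + 32/64 + 16/64 = 82/64 = 1.28125.

1.28125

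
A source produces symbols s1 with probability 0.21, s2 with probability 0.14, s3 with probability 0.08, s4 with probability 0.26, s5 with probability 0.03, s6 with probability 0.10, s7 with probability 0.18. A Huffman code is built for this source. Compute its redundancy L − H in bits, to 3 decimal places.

Entropy H = −Σ p log₂ p ≈ 2.5960 bits.
Huffman merges: 3/100+2/25→11/100; 1/10+11/100→21/100; 7/50+9/50→8/25; 21/100+21/100→21/50; 13/50+8/25→29/50; 21/50+29/50→1. L = 66/25 ≈ 2.6400.
L − H = 2.6400 − 2.5960 = 0.044 bits.

0.044 bits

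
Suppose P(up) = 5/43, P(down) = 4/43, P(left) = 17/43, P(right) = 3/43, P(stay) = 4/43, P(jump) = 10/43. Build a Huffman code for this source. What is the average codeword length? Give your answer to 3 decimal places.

2.349 bits/symbol

Repeatedly combine the two least-probable nodes; the expected code length is the sum of the merged weights.
merge 3/43 + 4/43 → 7/43
merge 4/43 + 5/43 → 9/43
merge 7/43 + 9/43 → 16/43
merge 10/43 + 16/43 → 26/43
merge 17/43 + 26/43 → 1
L = 7/43 + 9/43 + 16/43 + 26/43 + 1 = 101/43 ≈ 2.349 bits/symbol.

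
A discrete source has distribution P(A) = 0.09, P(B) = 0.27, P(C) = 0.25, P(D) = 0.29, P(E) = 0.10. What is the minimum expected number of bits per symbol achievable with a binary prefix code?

2.19 bits/symbol

Repeatedly combine the two least-probable nodes; the expected code length is the sum of the merged weights.
merge 9/100 + 1/10 → 19/100
merge 19/100 + 1/4 → 11/25
merge 27/100 + 29/100 → 14/25
merge 11/25 + 14/25 → 1
L = 19/100 + 11/25 + 14/25 + 1 = 219/100 = 2.19 bits/symbol.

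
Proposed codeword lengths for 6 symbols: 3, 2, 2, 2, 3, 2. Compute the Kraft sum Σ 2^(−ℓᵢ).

1.25

With common denominator 2^3 = 8: Σ 2^(−ℓᵢ) = 1/8 + 2/8 + 2/8 + 2/8 + 1/8 + 2/8 = 10/8 = 1.25.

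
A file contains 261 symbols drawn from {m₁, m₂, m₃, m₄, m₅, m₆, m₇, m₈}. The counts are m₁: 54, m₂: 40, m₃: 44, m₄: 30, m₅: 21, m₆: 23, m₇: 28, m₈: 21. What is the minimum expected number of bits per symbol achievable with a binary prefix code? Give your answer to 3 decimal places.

Probabilities are the counts divided by 261.
Repeatedly combine the two least-probable nodes; the expected code length is the sum of the merged weights.
merge 7/87 + 7/87 → 14/87
merge 23/261 + 28/261 → 17/87
merge 10/87 + 40/261 → 70/261
merge 14/87 + 44/261 → 86/261
merge 17/87 + 6/29 → 35/87
merge 70/261 + 86/261 → 52/87
merge 35/87 + 52/87 → 1
L = 14/87 + 17/87 + 70/261 + 86/261 + 35/87 + 52/87 + 1 = 257/87 ≈ 2.954 bits/symbol.

2.954 bits/symbol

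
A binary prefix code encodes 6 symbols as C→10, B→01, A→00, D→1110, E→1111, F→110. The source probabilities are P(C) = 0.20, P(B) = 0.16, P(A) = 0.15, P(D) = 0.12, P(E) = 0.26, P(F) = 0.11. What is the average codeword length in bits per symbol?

2.87 bits/symbol

L̄ = Σ pᵢ·ℓᵢ = 0.20·2 + 0.16·2 + 0.15·2 + 0.12·4 + 0.26·4 + 0.11·3 = 2.87 bits/symbol.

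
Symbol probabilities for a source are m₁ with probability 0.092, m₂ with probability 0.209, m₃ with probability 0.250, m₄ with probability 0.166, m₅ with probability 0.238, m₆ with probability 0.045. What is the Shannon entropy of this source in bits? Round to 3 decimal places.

2.413 bits

H = −Σ pᵢ log₂ pᵢ.
−0.092·log₂(0.092) = 0.3167
−0.209·log₂(0.209) = 0.4720
−0.250·log₂(0.250) = 0.5000
−0.166·log₂(0.166) = 0.4301
−0.238·log₂(0.238) = 0.4929
−0.045·log₂(0.045) = 0.2013
Sum ≈ 2.4130 → 2.413 bits.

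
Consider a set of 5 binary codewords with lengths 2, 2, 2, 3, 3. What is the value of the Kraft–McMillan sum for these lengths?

With common denominator 2^3 = 8: Σ 2^(−ℓᵢ) = 2/8 + 2/8 + 2/8 + 1/8 + 1/8 = 8/8 = 1.

1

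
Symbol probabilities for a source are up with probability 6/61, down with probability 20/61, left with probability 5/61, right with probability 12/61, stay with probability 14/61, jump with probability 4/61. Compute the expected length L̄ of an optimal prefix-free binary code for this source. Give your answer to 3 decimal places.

2.393 bits/symbol

Repeatedly combine the two least-probable nodes; the expected code length is the sum of the merged weights.
merge 4/61 + 5/61 → 9/61
merge 6/61 + 9/61 → 15/61
merge 12/61 + 14/61 → 26/61
merge 15/61 + 20/61 → 35/61
merge 26/61 + 35/61 → 1
L = 9/61 + 15/61 + 26/61 + 35/61 + 1 = 146/61 ≈ 2.393 bits/symbol.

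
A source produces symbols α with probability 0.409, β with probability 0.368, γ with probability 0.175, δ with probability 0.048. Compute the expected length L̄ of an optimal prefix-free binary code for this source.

Repeatedly combine the two least-probable nodes; the expected code length is the sum of the merged weights.
merge 6/125 + 7/40 → 223/1000
merge 223/1000 + 46/125 → 591/1000
merge 409/1000 + 591/1000 → 1
L = 223/1000 + 591/1000 + 1 = 907/500 = 1.814 bits/symbol.

1.814 bits/symbol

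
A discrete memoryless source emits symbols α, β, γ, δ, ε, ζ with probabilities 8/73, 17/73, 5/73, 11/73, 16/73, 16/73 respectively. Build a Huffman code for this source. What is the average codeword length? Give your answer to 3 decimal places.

Repeatedly combine the two least-probable nodes; the expected code length is the sum of the merged weights.
merge 5/73 + 8/73 → 13/73
merge 11/73 + 13/73 → 24/73
merge 16/73 + 16/73 → 32/73
merge 17/73 + 24/73 → 41/73
merge 32/73 + 41/73 → 1
L = 13/73 + 24/73 + 32/73 + 41/73 + 1 = 183/73 ≈ 2.507 bits/symbol.

2.507 bits/symbol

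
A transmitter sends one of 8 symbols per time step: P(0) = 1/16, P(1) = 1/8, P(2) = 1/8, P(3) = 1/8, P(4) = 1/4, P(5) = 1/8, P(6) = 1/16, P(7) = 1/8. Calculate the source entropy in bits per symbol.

Each probability is a power of 1/2, so log₂(1/p) is an integer.
H = Σ p·log₂(1/p) = 1/16·4 + 1/8·3 + 1/8·3 + 1/8·3 + 1/4·2 + 1/8·3 + 1/16·4 + 1/8·3 = 2.875 bits.

2.875 bits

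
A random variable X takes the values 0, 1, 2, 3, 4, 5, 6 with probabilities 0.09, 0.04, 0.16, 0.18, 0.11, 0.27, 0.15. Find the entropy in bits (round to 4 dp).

H = −Σ pᵢ log₂ pᵢ.
−0.09·log₂(0.09) = 0.3127
−0.04·log₂(0.04) = 0.1858
−0.16·log₂(0.16) = 0.4230
−0.18·log₂(0.18) = 0.4453
−0.11·log₂(0.11) = 0.3503
−0.27·log₂(0.27) = 0.5100
−0.15·log₂(0.15) = 0.4105
Sum ≈ 2.6376 → 2.6376 bits.

2.6376 bits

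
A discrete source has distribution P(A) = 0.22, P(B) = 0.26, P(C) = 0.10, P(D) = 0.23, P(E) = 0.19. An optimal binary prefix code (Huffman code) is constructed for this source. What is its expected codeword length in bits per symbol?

2.29 bits/symbol

Repeatedly combine the two least-probable nodes; the expected code length is the sum of the merged weights.
merge 1/10 + 19/100 → 29/100
merge 11/50 + 23/100 → 9/20
merge 13/50 + 29/100 → 11/20
merge 9/20 + 11/20 → 1
L = 29/100 + 9/20 + 11/20 + 1 = 229/100 = 2.29 bits/symbol.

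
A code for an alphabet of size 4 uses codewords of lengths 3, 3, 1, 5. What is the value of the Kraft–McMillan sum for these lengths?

With common denominator 2^5 = 32: Σ 2^(−ℓᵢ) = 4/32 + 4/32 + 16/32 + 1/32 = 25/32 = 0.78125.

0.78125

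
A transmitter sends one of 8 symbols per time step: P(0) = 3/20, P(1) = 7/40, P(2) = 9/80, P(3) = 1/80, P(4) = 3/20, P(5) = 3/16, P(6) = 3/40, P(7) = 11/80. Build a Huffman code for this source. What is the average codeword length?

Repeatedly combine the two least-probable nodes; the expected code length is the sum of the merged weights.
merge 1/80 + 3/40 → 7/80
merge 7/80 + 9/80 → 1/5
merge 11/80 + 3/20 → 23/80
merge 3/20 + 7/40 → 13/40
merge 3/16 + 1/5 → 31/80
merge 23/80 + 13/40 → 49/80
merge 31/80 + 49/80 → 1
L = 7/80 + 1/5 + 23/80 + 13/40 + 31/80 + 49/80 + 1 = 29/10 = 2.9 bits/symbol.

2.9 bits/symbol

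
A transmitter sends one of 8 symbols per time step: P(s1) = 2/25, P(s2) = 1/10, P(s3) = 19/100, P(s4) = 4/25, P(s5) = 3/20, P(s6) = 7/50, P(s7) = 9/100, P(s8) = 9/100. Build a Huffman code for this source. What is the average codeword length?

2.98 bits/symbol

Repeatedly combine the two least-probable nodes; the expected code length is the sum of the merged weights.
merge 2/25 + 9/100 → 17/100
merge 9/100 + 1/10 → 19/100
merge 7/50 + 3/20 → 29/100
merge 4/25 + 17/100 → 33/100
merge 19/100 + 19/100 → 19/50
merge 29/100 + 33/100 → 31/50
merge 19/50 + 31/50 → 1
L = 17/100 + 19/100 + 29/100 + 33/100 + 19/50 + 31/50 + 1 = 149/50 = 2.98 bits/symbol.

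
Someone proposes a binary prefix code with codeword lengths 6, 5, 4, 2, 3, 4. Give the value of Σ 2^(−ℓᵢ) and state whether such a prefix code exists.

With common denominator 2^6 = 64: Σ 2^(−ℓᵢ) = 1/64 + 2/64 + 4/64 + 16/64 + 8/64 + 4/64 = 35/64 = 0.546875.
Kraft's inequality requires Σ ≤ 1; here Σ = 0.546875 ≤ 1, so such a prefix code exists.

0.546875; yes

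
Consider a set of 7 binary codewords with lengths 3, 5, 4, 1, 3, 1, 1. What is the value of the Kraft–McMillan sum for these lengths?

With common denominator 2^5 = 32: Σ 2^(−ℓᵢ) = 4/32 + 1/32 + 2/32 + 16/32 + 4/32 + 16/32 + 16/32 = 59/32 = 1.84375.

1.84375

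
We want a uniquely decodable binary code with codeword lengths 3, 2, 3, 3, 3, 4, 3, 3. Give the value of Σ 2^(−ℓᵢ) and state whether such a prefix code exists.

1.0625; no

With common denominator 2^4 = 16: Σ 2^(−ℓᵢ) = 2/16 + 4/16 + 2/16 + 2/16 + 2/16 + 1/16 + 2/16 + 2/16 = 17/16 = 1.0625.
Kraft's inequality requires Σ ≤ 1; here Σ = 1.0625 > 1, so no such prefix code exists.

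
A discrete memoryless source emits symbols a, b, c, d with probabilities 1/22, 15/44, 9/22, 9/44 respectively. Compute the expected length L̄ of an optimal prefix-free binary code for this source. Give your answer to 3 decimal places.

Repeatedly combine the two least-probable nodes; the expected code length is the sum of the merged weights.
merge 1/22 + 9/44 → 1/4
merge 1/4 + 15/44 → 13/22
merge 9/22 + 13/22 → 1
L = 1/4 + 13/22 + 1 = 81/44 ≈ 1.841 bits/symbol.

1.841 bits/symbol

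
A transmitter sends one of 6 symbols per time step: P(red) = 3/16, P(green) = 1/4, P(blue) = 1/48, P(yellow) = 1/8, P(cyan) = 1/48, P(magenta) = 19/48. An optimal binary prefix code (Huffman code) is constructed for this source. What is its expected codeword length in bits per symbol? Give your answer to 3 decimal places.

2.167 bits/symbol

Repeatedly combine the two least-probable nodes; the expected code length is the sum of the merged weights.
merge 1/48 + 1/48 → 1/24
merge 1/24 + 1/8 → 1/6
merge 1/6 + 3/16 → 17/48
merge 1/4 + 17/48 → 29/48
merge 19/48 + 29/48 → 1
L = 1/24 + 1/6 + 17/48 + 29/48 + 1 = 13/6 ≈ 2.167 bits/symbol.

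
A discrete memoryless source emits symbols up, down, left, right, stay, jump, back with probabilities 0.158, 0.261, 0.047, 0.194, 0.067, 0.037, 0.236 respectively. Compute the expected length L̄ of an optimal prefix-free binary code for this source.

2.544 bits/symbol

Repeatedly combine the two least-probable nodes; the expected code length is the sum of the merged weights.
merge 37/1000 + 47/1000 → 21/250
merge 67/1000 + 21/250 → 151/1000
merge 151/1000 + 79/500 → 309/1000
merge 97/500 + 59/250 → 43/100
merge 261/1000 + 309/1000 → 57/100
merge 43/100 + 57/100 → 1
L = 21/250 + 151/1000 + 309/1000 + 43/100 + 57/100 + 1 = 318/125 = 2.544 bits/symbol.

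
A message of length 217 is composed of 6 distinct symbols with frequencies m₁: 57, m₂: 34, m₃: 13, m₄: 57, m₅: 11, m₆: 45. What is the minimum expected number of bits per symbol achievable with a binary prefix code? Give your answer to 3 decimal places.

Probabilities are the counts divided by 217.
Repeatedly combine the two least-probable nodes; the expected code length is the sum of the merged weights.
merge 11/217 + 13/217 → 24/217
merge 24/217 + 34/217 → 58/217
merge 45/217 + 57/217 → 102/217
merge 57/217 + 58/217 → 115/217
merge 102/217 + 115/217 → 1
L = 24/217 + 58/217 + 102/217 + 115/217 + 1 = 516/217 ≈ 2.378 bits/symbol.

2.378 bits/symbol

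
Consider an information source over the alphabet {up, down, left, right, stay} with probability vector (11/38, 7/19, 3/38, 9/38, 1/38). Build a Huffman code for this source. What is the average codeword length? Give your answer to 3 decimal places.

Repeatedly combine the two least-probable nodes; the expected code length is the sum of the merged weights.
merge 1/38 + 3/38 → 2/19
merge 2/19 + 9/38 → 13/38
merge 11/38 + 13/38 → 12/19
merge 7/19 + 12/19 → 1
L = 2/19 + 13/38 + 12/19 + 1 = 79/38 ≈ 2.079 bits/symbol.

2.079 bits/symbol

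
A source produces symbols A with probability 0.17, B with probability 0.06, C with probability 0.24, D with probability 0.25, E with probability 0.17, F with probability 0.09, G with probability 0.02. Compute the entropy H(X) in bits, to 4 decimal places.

H = −Σ pᵢ log₂ pᵢ.
−0.17·log₂(0.17) = 0.4346
−0.06·log₂(0.06) = 0.2435
−0.24·log₂(0.24) = 0.4941
−0.25·log₂(0.25) = 0.5000
−0.17·log₂(0.17) = 0.4346
−0.09·log₂(0.09) = 0.3127
−0.02·log₂(0.02) = 0.1129
Sum ≈ 2.5324 → 2.5324 bits.

2.5324 bits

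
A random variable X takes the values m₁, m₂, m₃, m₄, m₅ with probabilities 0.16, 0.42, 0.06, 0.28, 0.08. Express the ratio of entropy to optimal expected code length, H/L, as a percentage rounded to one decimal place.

Entropy H = −Σ p log₂ p ≈ 1.9979 bits.
Huffman merges: 3/50+2/25→7/50; 7/50+4/25→3/10; 7/25+3/10→29/50; 21/50+29/50→1. L = 101/50 ≈ 2.0200.
Efficiency = H/L = 1.9979/2.0200 = 98.9%.

98.9%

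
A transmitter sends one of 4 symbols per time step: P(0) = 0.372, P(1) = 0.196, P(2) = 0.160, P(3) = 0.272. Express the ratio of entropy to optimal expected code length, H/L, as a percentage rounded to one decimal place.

97.0%

Entropy H = −Σ p log₂ p ≈ 1.9254 bits.
Huffman merges: 4/25+49/250→89/250; 34/125+89/250→157/250; 93/250+157/250→1. L = 248/125 ≈ 1.9840.
Efficiency = H/L = 1.9254/1.9840 = 97.0%.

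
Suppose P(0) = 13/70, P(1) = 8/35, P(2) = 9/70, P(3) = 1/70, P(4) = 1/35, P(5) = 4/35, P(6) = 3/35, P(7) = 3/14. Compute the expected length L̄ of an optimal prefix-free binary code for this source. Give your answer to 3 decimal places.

Repeatedly combine the two least-probable nodes; the expected code length is the sum of the merged weights.
merge 1/70 + 1/35 → 3/70
merge 3/70 + 3/35 → 9/70
merge 4/35 + 9/70 → 17/70
merge 9/70 + 13/70 → 11/35
merge 3/14 + 8/35 → 31/70
merge 17/70 + 11/35 → 39/70
merge 31/70 + 39/70 → 1
L = 3/70 + 9/70 + 17/70 + 11/35 + 31/70 + 39/70 + 1 = 191/70 ≈ 2.729 bits/symbol.

2.729 bits/symbol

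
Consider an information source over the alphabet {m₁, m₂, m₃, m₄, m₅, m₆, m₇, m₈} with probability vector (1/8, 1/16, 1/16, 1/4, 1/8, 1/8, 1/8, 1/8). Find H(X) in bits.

2.875 bits

Each probability is a power of 1/2, so log₂(1/p) is an integer.
H = Σ p·log₂(1/p) = 1/8·3 + 1/16·4 + 1/16·4 + 1/4·2 + 1/8·3 + 1/8·3 + 1/8·3 + 1/8·3 = 2.875 bits.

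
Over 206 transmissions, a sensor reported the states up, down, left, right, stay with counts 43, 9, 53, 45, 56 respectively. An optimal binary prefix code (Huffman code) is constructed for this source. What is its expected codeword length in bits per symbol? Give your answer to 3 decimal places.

Probabilities are the counts divided by 206.
Repeatedly combine the two least-probable nodes; the expected code length is the sum of the merged weights.
merge 9/206 + 43/206 → 26/103
merge 45/206 + 26/103 → 97/206
merge 53/206 + 28/103 → 109/206
merge 97/206 + 109/206 → 1
L = 26/103 + 97/206 + 109/206 + 1 = 232/103 ≈ 2.252 bits/symbol.

2.252 bits/symbol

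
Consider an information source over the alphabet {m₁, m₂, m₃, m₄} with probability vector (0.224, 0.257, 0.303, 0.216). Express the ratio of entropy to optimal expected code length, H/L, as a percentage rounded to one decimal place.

99.3%

Entropy H = −Σ p log₂ p ≈ 1.9868 bits.
Huffman merges: 27/125+28/125→11/25; 257/1000+303/1000→14/25; 11/25+14/25→1. L = 2 ≈ 2.0000.
Efficiency = H/L = 1.9868/2.0000 = 99.3%.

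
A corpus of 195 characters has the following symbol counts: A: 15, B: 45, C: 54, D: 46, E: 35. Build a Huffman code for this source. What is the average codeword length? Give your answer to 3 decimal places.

2.256 bits/symbol

Probabilities are the counts divided by 195.
Repeatedly combine the two least-probable nodes; the expected code length is the sum of the merged weights.
merge 1/13 + 7/39 → 10/39
merge 3/13 + 46/195 → 7/15
merge 10/39 + 18/65 → 8/15
merge 7/15 + 8/15 → 1
L = 10/39 + 7/15 + 8/15 + 1 = 88/39 ≈ 2.256 bits/symbol.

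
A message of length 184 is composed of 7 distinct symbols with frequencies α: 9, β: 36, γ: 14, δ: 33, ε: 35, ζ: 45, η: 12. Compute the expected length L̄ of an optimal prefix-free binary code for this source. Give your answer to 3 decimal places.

Probabilities are the counts divided by 184.
Repeatedly combine the two least-probable nodes; the expected code length is the sum of the merged weights.
merge 9/184 + 3/46 → 21/184
merge 7/92 + 21/184 → 35/184
merge 33/184 + 35/184 → 17/46
merge 35/184 + 9/46 → 71/184
merge 45/184 + 17/46 → 113/184
merge 71/184 + 113/184 → 1
L = 21/184 + 35/184 + 17/46 + 71/184 + 113/184 + 1 = 123/46 ≈ 2.674 bits/symbol.

2.674 bits/symbol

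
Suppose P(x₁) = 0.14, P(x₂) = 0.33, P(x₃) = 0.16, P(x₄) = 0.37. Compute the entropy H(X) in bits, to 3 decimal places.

H = −Σ pᵢ log₂ pᵢ.
−0.14·log₂(0.14) = 0.3971
−0.33·log₂(0.33) = 0.5278
−0.16·log₂(0.16) = 0.4230
−0.37·log₂(0.37) = 0.5307
Sum ≈ 1.8787 → 1.879 bits.

1.879 bits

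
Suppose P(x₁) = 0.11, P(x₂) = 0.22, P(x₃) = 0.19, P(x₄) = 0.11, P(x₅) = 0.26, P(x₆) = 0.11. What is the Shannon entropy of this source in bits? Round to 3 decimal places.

H = −Σ pᵢ log₂ pᵢ.
−0.11·log₂(0.11) = 0.3503
−0.22·log₂(0.22) = 0.4806
−0.19·log₂(0.19) = 0.4552
−0.11·log₂(0.11) = 0.3503
−0.26·log₂(0.26) = 0.5053
−0.11·log₂(0.11) = 0.3503
Sum ≈ 2.4919 → 2.492 bits.

2.492 bits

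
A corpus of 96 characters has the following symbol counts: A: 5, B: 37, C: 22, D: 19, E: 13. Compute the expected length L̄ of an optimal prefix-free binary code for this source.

2.1875 bits/symbol

Probabilities are the counts divided by 96.
Repeatedly combine the two least-probable nodes; the expected code length is the sum of the merged weights.
merge 5/96 + 13/96 → 3/16
merge 3/16 + 19/96 → 37/96
merge 11/48 + 37/96 → 59/96
merge 37/96 + 59/96 → 1
L = 3/16 + 37/96 + 59/96 + 1 = 35/16 = 2.1875 bits/symbol.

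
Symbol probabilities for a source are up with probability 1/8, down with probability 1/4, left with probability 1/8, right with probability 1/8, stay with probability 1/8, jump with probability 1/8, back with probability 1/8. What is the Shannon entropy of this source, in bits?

Each probability is a power of 1/2, so log₂(1/p) is an integer.
H = Σ p·log₂(1/p) = 1/8·3 + 1/4·2 + 1/8·3 + 1/8·3 + 1/8·3 + 1/8·3 + 1/8·3 = 2.75 bits.

2.75 bits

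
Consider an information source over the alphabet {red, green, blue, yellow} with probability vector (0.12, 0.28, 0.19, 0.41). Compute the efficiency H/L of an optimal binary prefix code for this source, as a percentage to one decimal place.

98.1%

Entropy H = −Σ p log₂ p ≈ 1.8639 bits.
Huffman merges: 3/25+19/100→31/100; 7/25+31/100→59/100; 41/100+59/100→1. L = 19/10 ≈ 1.9000.
Efficiency = H/L = 1.8639/1.9000 = 98.1%.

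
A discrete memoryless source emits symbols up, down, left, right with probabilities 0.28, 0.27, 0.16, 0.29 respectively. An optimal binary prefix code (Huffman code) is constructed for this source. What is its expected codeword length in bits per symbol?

Repeatedly combine the two least-probable nodes; the expected code length is the sum of the merged weights.
merge 4/25 + 27/100 → 43/100
merge 7/25 + 29/100 → 57/100
merge 43/100 + 57/100 → 1
L = 43/100 + 57/100 + 1 = 2 bits/symbol.

2 bits/symbol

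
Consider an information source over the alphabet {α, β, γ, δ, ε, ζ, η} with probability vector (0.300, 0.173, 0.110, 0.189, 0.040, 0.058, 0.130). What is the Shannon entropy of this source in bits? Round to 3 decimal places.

2.570 bits

H = −Σ pᵢ log₂ pᵢ.
−0.300·log₂(0.300) = 0.5211
−0.173·log₂(0.173) = 0.4379
−0.110·log₂(0.110) = 0.3503
−0.189·log₂(0.189) = 0.4543
−0.040·log₂(0.040) = 0.1858
−0.058·log₂(0.058) = 0.2383
−0.130·log₂(0.130) = 0.3826
Sum ≈ 2.5702 → 2.570 bits.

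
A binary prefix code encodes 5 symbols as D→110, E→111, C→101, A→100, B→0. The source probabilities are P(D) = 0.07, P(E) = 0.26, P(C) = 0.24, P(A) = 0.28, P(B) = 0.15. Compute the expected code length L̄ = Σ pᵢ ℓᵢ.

2.7 bits/symbol

L̄ = Σ pᵢ·ℓᵢ = 0.07·3 + 0.26·3 + 0.24·3 + 0.28·3 + 0.15·1 = 2.7 bits/symbol.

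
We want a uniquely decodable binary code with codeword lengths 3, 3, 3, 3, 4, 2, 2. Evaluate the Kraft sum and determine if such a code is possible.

With common denominator 2^4 = 16: Σ 2^(−ℓᵢ) = 2/16 + 2/16 + 2/16 + 2/16 + 1/16 + 4/16 + 4/16 = 17/16 = 1.0625.
Kraft's inequality requires Σ ≤ 1; here Σ = 1.0625 > 1, so no such prefix code exists.

1.0625; no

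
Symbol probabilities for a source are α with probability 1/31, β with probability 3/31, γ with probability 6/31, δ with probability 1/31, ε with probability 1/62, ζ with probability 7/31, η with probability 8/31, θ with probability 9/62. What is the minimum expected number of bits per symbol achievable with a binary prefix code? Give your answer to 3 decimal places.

2.629 bits/symbol

Repeatedly combine the two least-probable nodes; the expected code length is the sum of the merged weights.
merge 1/62 + 1/31 → 3/62
merge 1/31 + 3/62 → 5/62
merge 5/62 + 3/31 → 11/62
merge 9/62 + 11/62 → 10/31
merge 6/31 + 7/31 → 13/31
merge 8/31 + 10/31 → 18/31
merge 13/31 + 18/31 → 1
L = 3/62 + 5/62 + 11/62 + 10/31 + 13/31 + 18/31 + 1 = 163/62 ≈ 2.629 bits/symbol.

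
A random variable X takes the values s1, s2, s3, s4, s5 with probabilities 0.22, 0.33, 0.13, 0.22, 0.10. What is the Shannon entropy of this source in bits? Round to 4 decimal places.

2.2038 bits

H = −Σ pᵢ log₂ pᵢ.
−0.22·log₂(0.22) = 0.4806
−0.33·log₂(0.33) = 0.5278
−0.13·log₂(0.13) = 0.3826
−0.22·log₂(0.22) = 0.4806
−0.10·log₂(0.10) = 0.3322
Sum ≈ 2.2038 → 2.2038 bits.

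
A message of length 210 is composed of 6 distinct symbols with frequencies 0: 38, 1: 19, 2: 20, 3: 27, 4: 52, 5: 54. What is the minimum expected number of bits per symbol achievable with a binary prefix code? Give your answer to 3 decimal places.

Probabilities are the counts divided by 210.
Repeatedly combine the two least-probable nodes; the expected code length is the sum of the merged weights.
merge 19/210 + 2/21 → 13/70
merge 9/70 + 19/105 → 13/42
merge 13/70 + 26/105 → 13/30
merge 9/35 + 13/42 → 17/30
merge 13/30 + 17/30 → 1
L = 13/70 + 13/42 + 13/30 + 17/30 + 1 = 262/105 ≈ 2.495 bits/symbol.

2.495 bits/symbol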